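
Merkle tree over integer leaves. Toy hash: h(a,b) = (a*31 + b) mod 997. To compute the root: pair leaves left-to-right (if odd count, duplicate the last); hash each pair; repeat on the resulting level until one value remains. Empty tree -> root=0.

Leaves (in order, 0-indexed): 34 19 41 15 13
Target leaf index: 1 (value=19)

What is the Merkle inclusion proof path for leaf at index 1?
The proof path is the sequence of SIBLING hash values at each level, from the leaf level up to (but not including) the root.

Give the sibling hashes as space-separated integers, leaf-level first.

Answer: 34 289 351

Derivation:
L0 (leaves): [34, 19, 41, 15, 13], target index=1
L1: h(34,19)=(34*31+19)%997=76 [pair 0] h(41,15)=(41*31+15)%997=289 [pair 1] h(13,13)=(13*31+13)%997=416 [pair 2] -> [76, 289, 416]
  Sibling for proof at L0: 34
L2: h(76,289)=(76*31+289)%997=651 [pair 0] h(416,416)=(416*31+416)%997=351 [pair 1] -> [651, 351]
  Sibling for proof at L1: 289
L3: h(651,351)=(651*31+351)%997=592 [pair 0] -> [592]
  Sibling for proof at L2: 351
Root: 592
Proof path (sibling hashes from leaf to root): [34, 289, 351]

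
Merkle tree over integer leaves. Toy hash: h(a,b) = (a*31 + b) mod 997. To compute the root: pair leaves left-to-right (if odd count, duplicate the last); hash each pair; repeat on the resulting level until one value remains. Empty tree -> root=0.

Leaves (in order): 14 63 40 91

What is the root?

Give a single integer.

Answer: 786

Derivation:
L0: [14, 63, 40, 91]
L1: h(14,63)=(14*31+63)%997=497 h(40,91)=(40*31+91)%997=334 -> [497, 334]
L2: h(497,334)=(497*31+334)%997=786 -> [786]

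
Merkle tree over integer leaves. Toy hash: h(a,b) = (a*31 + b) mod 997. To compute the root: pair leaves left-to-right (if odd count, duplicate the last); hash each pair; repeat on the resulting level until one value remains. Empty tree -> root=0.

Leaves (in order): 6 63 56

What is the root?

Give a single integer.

L0: [6, 63, 56]
L1: h(6,63)=(6*31+63)%997=249 h(56,56)=(56*31+56)%997=795 -> [249, 795]
L2: h(249,795)=(249*31+795)%997=538 -> [538]

Answer: 538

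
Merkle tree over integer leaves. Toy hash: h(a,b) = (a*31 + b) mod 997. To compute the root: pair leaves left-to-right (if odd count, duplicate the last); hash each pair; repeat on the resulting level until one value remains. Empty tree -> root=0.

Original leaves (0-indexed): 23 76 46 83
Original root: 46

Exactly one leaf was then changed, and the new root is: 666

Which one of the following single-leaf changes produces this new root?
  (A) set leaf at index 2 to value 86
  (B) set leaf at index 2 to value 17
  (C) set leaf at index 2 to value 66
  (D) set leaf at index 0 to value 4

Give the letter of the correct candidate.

Answer: C

Derivation:
Original leaves: [23, 76, 46, 83]
Target new root: 666
Try each candidate change and compute the resulting root:
Candidate A: set leaf[2] = 86 -> leaves = [23, 76, 86, 83]
  L0: [23, 76, 86, 83]
  L1: h(23,76)=(23*31+76)%997=789 h(86,83)=(86*31+83)%997=755 -> [789, 755]
  L2: h(789,755)=(789*31+755)%997=289 -> [289]
  root = 289 != target 666
Candidate B: set leaf[2] = 17 -> leaves = [23, 76, 17, 83]
  L0: [23, 76, 17, 83]
  L1: h(23,76)=(23*31+76)%997=789 h(17,83)=(17*31+83)%997=610 -> [789, 610]
  L2: h(789,610)=(789*31+610)%997=144 -> [144]
  root = 144 != target 666
Candidate C: set leaf[2] = 66 -> leaves = [23, 76, 66, 83]
  L0: [23, 76, 66, 83]
  L1: h(23,76)=(23*31+76)%997=789 h(66,83)=(66*31+83)%997=135 -> [789, 135]
  L2: h(789,135)=(789*31+135)%997=666 -> [666]
  root = 666 == target 666  ** MATCH **
Candidate D: set leaf[0] = 4 -> leaves = [4, 76, 46, 83]
  L0: [4, 76, 46, 83]
  L1: h(4,76)=(4*31+76)%997=200 h(46,83)=(46*31+83)%997=512 -> [200, 512]
  L2: h(200,512)=(200*31+512)%997=730 -> [730]
  root = 730 != target 666
Candidate C produces the target root.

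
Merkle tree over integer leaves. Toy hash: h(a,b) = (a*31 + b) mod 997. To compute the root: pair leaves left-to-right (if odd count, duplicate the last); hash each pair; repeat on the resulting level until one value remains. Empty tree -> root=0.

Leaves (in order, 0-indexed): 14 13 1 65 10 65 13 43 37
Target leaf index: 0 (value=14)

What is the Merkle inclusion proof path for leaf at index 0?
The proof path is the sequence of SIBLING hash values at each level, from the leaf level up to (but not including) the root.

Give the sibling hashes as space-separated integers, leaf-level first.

L0 (leaves): [14, 13, 1, 65, 10, 65, 13, 43, 37], target index=0
L1: h(14,13)=(14*31+13)%997=447 [pair 0] h(1,65)=(1*31+65)%997=96 [pair 1] h(10,65)=(10*31+65)%997=375 [pair 2] h(13,43)=(13*31+43)%997=446 [pair 3] h(37,37)=(37*31+37)%997=187 [pair 4] -> [447, 96, 375, 446, 187]
  Sibling for proof at L0: 13
L2: h(447,96)=(447*31+96)%997=992 [pair 0] h(375,446)=(375*31+446)%997=107 [pair 1] h(187,187)=(187*31+187)%997=2 [pair 2] -> [992, 107, 2]
  Sibling for proof at L1: 96
L3: h(992,107)=(992*31+107)%997=949 [pair 0] h(2,2)=(2*31+2)%997=64 [pair 1] -> [949, 64]
  Sibling for proof at L2: 107
L4: h(949,64)=(949*31+64)%997=570 [pair 0] -> [570]
  Sibling for proof at L3: 64
Root: 570
Proof path (sibling hashes from leaf to root): [13, 96, 107, 64]

Answer: 13 96 107 64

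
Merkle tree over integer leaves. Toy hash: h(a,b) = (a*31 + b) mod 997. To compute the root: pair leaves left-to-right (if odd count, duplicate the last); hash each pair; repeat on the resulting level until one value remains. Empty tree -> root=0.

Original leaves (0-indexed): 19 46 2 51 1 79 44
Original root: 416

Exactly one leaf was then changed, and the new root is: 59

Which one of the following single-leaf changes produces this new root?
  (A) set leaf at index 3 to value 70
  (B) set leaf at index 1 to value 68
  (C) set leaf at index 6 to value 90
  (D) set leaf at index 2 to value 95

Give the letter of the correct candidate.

Answer: D

Derivation:
Original leaves: [19, 46, 2, 51, 1, 79, 44]
Target new root: 59
Try each candidate change and compute the resulting root:
Candidate A: set leaf[3] = 70 -> leaves = [19, 46, 2, 70, 1, 79, 44]
  L0: [19, 46, 2, 70, 1, 79, 44]
  L1: h(19,46)=(19*31+46)%997=635 h(2,70)=(2*31+70)%997=132 h(1,79)=(1*31+79)%997=110 h(44,44)=(44*31+44)%997=411 -> [635, 132, 110, 411]
  L2: h(635,132)=(635*31+132)%997=874 h(110,411)=(110*31+411)%997=830 -> [874, 830]
  L3: h(874,830)=(874*31+830)%997=8 -> [8]
  root = 8 != target 59
Candidate B: set leaf[1] = 68 -> leaves = [19, 68, 2, 51, 1, 79, 44]
  L0: [19, 68, 2, 51, 1, 79, 44]
  L1: h(19,68)=(19*31+68)%997=657 h(2,51)=(2*31+51)%997=113 h(1,79)=(1*31+79)%997=110 h(44,44)=(44*31+44)%997=411 -> [657, 113, 110, 411]
  L2: h(657,113)=(657*31+113)%997=540 h(110,411)=(110*31+411)%997=830 -> [540, 830]
  L3: h(540,830)=(540*31+830)%997=621 -> [621]
  root = 621 != target 59
Candidate C: set leaf[6] = 90 -> leaves = [19, 46, 2, 51, 1, 79, 90]
  L0: [19, 46, 2, 51, 1, 79, 90]
  L1: h(19,46)=(19*31+46)%997=635 h(2,51)=(2*31+51)%997=113 h(1,79)=(1*31+79)%997=110 h(90,90)=(90*31+90)%997=886 -> [635, 113, 110, 886]
  L2: h(635,113)=(635*31+113)%997=855 h(110,886)=(110*31+886)%997=308 -> [855, 308]
  L3: h(855,308)=(855*31+308)%997=891 -> [891]
  root = 891 != target 59
Candidate D: set leaf[2] = 95 -> leaves = [19, 46, 95, 51, 1, 79, 44]
  L0: [19, 46, 95, 51, 1, 79, 44]
  L1: h(19,46)=(19*31+46)%997=635 h(95,51)=(95*31+51)%997=5 h(1,79)=(1*31+79)%997=110 h(44,44)=(44*31+44)%997=411 -> [635, 5, 110, 411]
  L2: h(635,5)=(635*31+5)%997=747 h(110,411)=(110*31+411)%997=830 -> [747, 830]
  L3: h(747,830)=(747*31+830)%997=59 -> [59]
  root = 59 == target 59  ** MATCH **
Candidate D produces the target root.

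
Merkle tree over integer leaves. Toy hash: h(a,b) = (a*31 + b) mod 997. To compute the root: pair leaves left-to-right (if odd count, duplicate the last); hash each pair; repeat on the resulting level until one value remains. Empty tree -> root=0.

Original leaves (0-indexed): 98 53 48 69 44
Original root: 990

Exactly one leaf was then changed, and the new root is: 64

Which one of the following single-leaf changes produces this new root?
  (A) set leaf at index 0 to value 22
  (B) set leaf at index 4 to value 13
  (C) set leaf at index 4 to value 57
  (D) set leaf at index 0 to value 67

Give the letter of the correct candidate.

Answer: A

Derivation:
Original leaves: [98, 53, 48, 69, 44]
Target new root: 64
Try each candidate change and compute the resulting root:
Candidate A: set leaf[0] = 22 -> leaves = [22, 53, 48, 69, 44]
  L0: [22, 53, 48, 69, 44]
  L1: h(22,53)=(22*31+53)%997=735 h(48,69)=(48*31+69)%997=560 h(44,44)=(44*31+44)%997=411 -> [735, 560, 411]
  L2: h(735,560)=(735*31+560)%997=414 h(411,411)=(411*31+411)%997=191 -> [414, 191]
  L3: h(414,191)=(414*31+191)%997=64 -> [64]
  root = 64 == target 64  ** MATCH **
Candidate B: set leaf[4] = 13 -> leaves = [98, 53, 48, 69, 13]
  L0: [98, 53, 48, 69, 13]
  L1: h(98,53)=(98*31+53)%997=100 h(48,69)=(48*31+69)%997=560 h(13,13)=(13*31+13)%997=416 -> [100, 560, 416]
  L2: h(100,560)=(100*31+560)%997=669 h(416,416)=(416*31+416)%997=351 -> [669, 351]
  L3: h(669,351)=(669*31+351)%997=153 -> [153]
  root = 153 != target 64
Candidate C: set leaf[4] = 57 -> leaves = [98, 53, 48, 69, 57]
  L0: [98, 53, 48, 69, 57]
  L1: h(98,53)=(98*31+53)%997=100 h(48,69)=(48*31+69)%997=560 h(57,57)=(57*31+57)%997=827 -> [100, 560, 827]
  L2: h(100,560)=(100*31+560)%997=669 h(827,827)=(827*31+827)%997=542 -> [669, 542]
  L3: h(669,542)=(669*31+542)%997=344 -> [344]
  root = 344 != target 64
Candidate D: set leaf[0] = 67 -> leaves = [67, 53, 48, 69, 44]
  L0: [67, 53, 48, 69, 44]
  L1: h(67,53)=(67*31+53)%997=136 h(48,69)=(48*31+69)%997=560 h(44,44)=(44*31+44)%997=411 -> [136, 560, 411]
  L2: h(136,560)=(136*31+560)%997=788 h(411,411)=(411*31+411)%997=191 -> [788, 191]
  L3: h(788,191)=(788*31+191)%997=691 -> [691]
  root = 691 != target 64
Candidate A produces the target root.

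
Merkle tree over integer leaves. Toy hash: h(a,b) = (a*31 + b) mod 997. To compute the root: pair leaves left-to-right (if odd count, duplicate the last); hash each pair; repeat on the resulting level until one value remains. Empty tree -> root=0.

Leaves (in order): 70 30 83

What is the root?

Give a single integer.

L0: [70, 30, 83]
L1: h(70,30)=(70*31+30)%997=206 h(83,83)=(83*31+83)%997=662 -> [206, 662]
L2: h(206,662)=(206*31+662)%997=69 -> [69]

Answer: 69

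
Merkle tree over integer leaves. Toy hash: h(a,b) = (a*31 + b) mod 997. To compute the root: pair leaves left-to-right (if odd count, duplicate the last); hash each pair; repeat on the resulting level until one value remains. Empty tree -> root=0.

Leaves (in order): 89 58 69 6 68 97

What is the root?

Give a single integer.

L0: [89, 58, 69, 6, 68, 97]
L1: h(89,58)=(89*31+58)%997=823 h(69,6)=(69*31+6)%997=151 h(68,97)=(68*31+97)%997=211 -> [823, 151, 211]
L2: h(823,151)=(823*31+151)%997=739 h(211,211)=(211*31+211)%997=770 -> [739, 770]
L3: h(739,770)=(739*31+770)%997=748 -> [748]

Answer: 748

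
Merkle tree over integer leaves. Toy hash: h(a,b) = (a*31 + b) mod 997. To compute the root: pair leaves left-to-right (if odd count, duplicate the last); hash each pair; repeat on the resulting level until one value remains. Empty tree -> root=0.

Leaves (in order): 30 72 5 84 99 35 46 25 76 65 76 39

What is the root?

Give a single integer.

Answer: 537

Derivation:
L0: [30, 72, 5, 84, 99, 35, 46, 25, 76, 65, 76, 39]
L1: h(30,72)=(30*31+72)%997=5 h(5,84)=(5*31+84)%997=239 h(99,35)=(99*31+35)%997=113 h(46,25)=(46*31+25)%997=454 h(76,65)=(76*31+65)%997=427 h(76,39)=(76*31+39)%997=401 -> [5, 239, 113, 454, 427, 401]
L2: h(5,239)=(5*31+239)%997=394 h(113,454)=(113*31+454)%997=966 h(427,401)=(427*31+401)%997=677 -> [394, 966, 677]
L3: h(394,966)=(394*31+966)%997=219 h(677,677)=(677*31+677)%997=727 -> [219, 727]
L4: h(219,727)=(219*31+727)%997=537 -> [537]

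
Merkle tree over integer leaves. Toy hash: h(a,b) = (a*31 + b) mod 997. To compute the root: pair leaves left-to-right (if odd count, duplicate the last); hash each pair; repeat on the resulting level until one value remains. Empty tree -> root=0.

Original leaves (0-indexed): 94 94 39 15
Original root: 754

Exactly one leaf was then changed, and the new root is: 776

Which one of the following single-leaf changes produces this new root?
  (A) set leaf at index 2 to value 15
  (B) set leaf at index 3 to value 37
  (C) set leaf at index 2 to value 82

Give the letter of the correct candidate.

Original leaves: [94, 94, 39, 15]
Target new root: 776
Try each candidate change and compute the resulting root:
Candidate A: set leaf[2] = 15 -> leaves = [94, 94, 15, 15]
  L0: [94, 94, 15, 15]
  L1: h(94,94)=(94*31+94)%997=17 h(15,15)=(15*31+15)%997=480 -> [17, 480]
  L2: h(17,480)=(17*31+480)%997=10 -> [10]
  root = 10 != target 776
Candidate B: set leaf[3] = 37 -> leaves = [94, 94, 39, 37]
  L0: [94, 94, 39, 37]
  L1: h(94,94)=(94*31+94)%997=17 h(39,37)=(39*31+37)%997=249 -> [17, 249]
  L2: h(17,249)=(17*31+249)%997=776 -> [776]
  root = 776 == target 776  ** MATCH **
Candidate C: set leaf[2] = 82 -> leaves = [94, 94, 82, 15]
  L0: [94, 94, 82, 15]
  L1: h(94,94)=(94*31+94)%997=17 h(82,15)=(82*31+15)%997=563 -> [17, 563]
  L2: h(17,563)=(17*31+563)%997=93 -> [93]
  root = 93 != target 776
Candidate B produces the target root.

Answer: B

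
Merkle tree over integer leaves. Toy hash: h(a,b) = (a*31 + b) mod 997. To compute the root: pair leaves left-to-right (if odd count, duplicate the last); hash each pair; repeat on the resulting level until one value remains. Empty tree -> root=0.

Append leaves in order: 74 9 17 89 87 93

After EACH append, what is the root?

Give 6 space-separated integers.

Answer: 74 309 153 225 351 543

Derivation:
After append 74 (leaves=[74]):
  L0: [74]
  root=74
After append 9 (leaves=[74, 9]):
  L0: [74, 9]
  L1: h(74,9)=(74*31+9)%997=309 -> [309]
  root=309
After append 17 (leaves=[74, 9, 17]):
  L0: [74, 9, 17]
  L1: h(74,9)=(74*31+9)%997=309 h(17,17)=(17*31+17)%997=544 -> [309, 544]
  L2: h(309,544)=(309*31+544)%997=153 -> [153]
  root=153
After append 89 (leaves=[74, 9, 17, 89]):
  L0: [74, 9, 17, 89]
  L1: h(74,9)=(74*31+9)%997=309 h(17,89)=(17*31+89)%997=616 -> [309, 616]
  L2: h(309,616)=(309*31+616)%997=225 -> [225]
  root=225
After append 87 (leaves=[74, 9, 17, 89, 87]):
  L0: [74, 9, 17, 89, 87]
  L1: h(74,9)=(74*31+9)%997=309 h(17,89)=(17*31+89)%997=616 h(87,87)=(87*31+87)%997=790 -> [309, 616, 790]
  L2: h(309,616)=(309*31+616)%997=225 h(790,790)=(790*31+790)%997=355 -> [225, 355]
  L3: h(225,355)=(225*31+355)%997=351 -> [351]
  root=351
After append 93 (leaves=[74, 9, 17, 89, 87, 93]):
  L0: [74, 9, 17, 89, 87, 93]
  L1: h(74,9)=(74*31+9)%997=309 h(17,89)=(17*31+89)%997=616 h(87,93)=(87*31+93)%997=796 -> [309, 616, 796]
  L2: h(309,616)=(309*31+616)%997=225 h(796,796)=(796*31+796)%997=547 -> [225, 547]
  L3: h(225,547)=(225*31+547)%997=543 -> [543]
  root=543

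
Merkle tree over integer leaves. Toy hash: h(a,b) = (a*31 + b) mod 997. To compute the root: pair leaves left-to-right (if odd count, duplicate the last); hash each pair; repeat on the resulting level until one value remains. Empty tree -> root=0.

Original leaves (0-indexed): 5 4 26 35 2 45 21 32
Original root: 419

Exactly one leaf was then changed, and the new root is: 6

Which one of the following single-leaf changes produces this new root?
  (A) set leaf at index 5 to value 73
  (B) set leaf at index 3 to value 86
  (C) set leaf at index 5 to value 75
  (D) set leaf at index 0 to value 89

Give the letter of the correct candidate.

Answer: B

Derivation:
Original leaves: [5, 4, 26, 35, 2, 45, 21, 32]
Target new root: 6
Try each candidate change and compute the resulting root:
Candidate A: set leaf[5] = 73 -> leaves = [5, 4, 26, 35, 2, 73, 21, 32]
  L0: [5, 4, 26, 35, 2, 73, 21, 32]
  L1: h(5,4)=(5*31+4)%997=159 h(26,35)=(26*31+35)%997=841 h(2,73)=(2*31+73)%997=135 h(21,32)=(21*31+32)%997=683 -> [159, 841, 135, 683]
  L2: h(159,841)=(159*31+841)%997=785 h(135,683)=(135*31+683)%997=880 -> [785, 880]
  L3: h(785,880)=(785*31+880)%997=290 -> [290]
  root = 290 != target 6
Candidate B: set leaf[3] = 86 -> leaves = [5, 4, 26, 86, 2, 45, 21, 32]
  L0: [5, 4, 26, 86, 2, 45, 21, 32]
  L1: h(5,4)=(5*31+4)%997=159 h(26,86)=(26*31+86)%997=892 h(2,45)=(2*31+45)%997=107 h(21,32)=(21*31+32)%997=683 -> [159, 892, 107, 683]
  L2: h(159,892)=(159*31+892)%997=836 h(107,683)=(107*31+683)%997=12 -> [836, 12]
  L3: h(836,12)=(836*31+12)%997=6 -> [6]
  root = 6 == target 6  ** MATCH **
Candidate C: set leaf[5] = 75 -> leaves = [5, 4, 26, 35, 2, 75, 21, 32]
  L0: [5, 4, 26, 35, 2, 75, 21, 32]
  L1: h(5,4)=(5*31+4)%997=159 h(26,35)=(26*31+35)%997=841 h(2,75)=(2*31+75)%997=137 h(21,32)=(21*31+32)%997=683 -> [159, 841, 137, 683]
  L2: h(159,841)=(159*31+841)%997=785 h(137,683)=(137*31+683)%997=942 -> [785, 942]
  L3: h(785,942)=(785*31+942)%997=352 -> [352]
  root = 352 != target 6
Candidate D: set leaf[0] = 89 -> leaves = [89, 4, 26, 35, 2, 45, 21, 32]
  L0: [89, 4, 26, 35, 2, 45, 21, 32]
  L1: h(89,4)=(89*31+4)%997=769 h(26,35)=(26*31+35)%997=841 h(2,45)=(2*31+45)%997=107 h(21,32)=(21*31+32)%997=683 -> [769, 841, 107, 683]
  L2: h(769,841)=(769*31+841)%997=752 h(107,683)=(107*31+683)%997=12 -> [752, 12]
  L3: h(752,12)=(752*31+12)%997=393 -> [393]
  root = 393 != target 6
Candidate B produces the target root.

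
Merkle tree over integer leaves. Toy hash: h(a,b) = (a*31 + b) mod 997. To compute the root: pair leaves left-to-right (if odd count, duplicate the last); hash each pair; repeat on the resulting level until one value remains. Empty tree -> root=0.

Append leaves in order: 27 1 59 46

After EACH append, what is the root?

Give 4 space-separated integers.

After append 27 (leaves=[27]):
  L0: [27]
  root=27
After append 1 (leaves=[27, 1]):
  L0: [27, 1]
  L1: h(27,1)=(27*31+1)%997=838 -> [838]
  root=838
After append 59 (leaves=[27, 1, 59]):
  L0: [27, 1, 59]
  L1: h(27,1)=(27*31+1)%997=838 h(59,59)=(59*31+59)%997=891 -> [838, 891]
  L2: h(838,891)=(838*31+891)%997=947 -> [947]
  root=947
After append 46 (leaves=[27, 1, 59, 46]):
  L0: [27, 1, 59, 46]
  L1: h(27,1)=(27*31+1)%997=838 h(59,46)=(59*31+46)%997=878 -> [838, 878]
  L2: h(838,878)=(838*31+878)%997=934 -> [934]
  root=934

Answer: 27 838 947 934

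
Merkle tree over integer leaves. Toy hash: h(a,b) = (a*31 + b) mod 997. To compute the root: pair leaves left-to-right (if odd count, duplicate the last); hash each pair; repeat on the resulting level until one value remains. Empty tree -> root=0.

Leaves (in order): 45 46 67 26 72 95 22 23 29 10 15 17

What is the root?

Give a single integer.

Answer: 875

Derivation:
L0: [45, 46, 67, 26, 72, 95, 22, 23, 29, 10, 15, 17]
L1: h(45,46)=(45*31+46)%997=444 h(67,26)=(67*31+26)%997=109 h(72,95)=(72*31+95)%997=333 h(22,23)=(22*31+23)%997=705 h(29,10)=(29*31+10)%997=909 h(15,17)=(15*31+17)%997=482 -> [444, 109, 333, 705, 909, 482]
L2: h(444,109)=(444*31+109)%997=912 h(333,705)=(333*31+705)%997=61 h(909,482)=(909*31+482)%997=745 -> [912, 61, 745]
L3: h(912,61)=(912*31+61)%997=417 h(745,745)=(745*31+745)%997=909 -> [417, 909]
L4: h(417,909)=(417*31+909)%997=875 -> [875]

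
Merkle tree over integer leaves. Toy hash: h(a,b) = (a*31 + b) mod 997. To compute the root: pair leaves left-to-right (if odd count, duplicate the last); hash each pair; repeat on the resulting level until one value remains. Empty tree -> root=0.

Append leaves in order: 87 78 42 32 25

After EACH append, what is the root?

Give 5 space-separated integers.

Answer: 87 781 630 620 952

Derivation:
After append 87 (leaves=[87]):
  L0: [87]
  root=87
After append 78 (leaves=[87, 78]):
  L0: [87, 78]
  L1: h(87,78)=(87*31+78)%997=781 -> [781]
  root=781
After append 42 (leaves=[87, 78, 42]):
  L0: [87, 78, 42]
  L1: h(87,78)=(87*31+78)%997=781 h(42,42)=(42*31+42)%997=347 -> [781, 347]
  L2: h(781,347)=(781*31+347)%997=630 -> [630]
  root=630
After append 32 (leaves=[87, 78, 42, 32]):
  L0: [87, 78, 42, 32]
  L1: h(87,78)=(87*31+78)%997=781 h(42,32)=(42*31+32)%997=337 -> [781, 337]
  L2: h(781,337)=(781*31+337)%997=620 -> [620]
  root=620
After append 25 (leaves=[87, 78, 42, 32, 25]):
  L0: [87, 78, 42, 32, 25]
  L1: h(87,78)=(87*31+78)%997=781 h(42,32)=(42*31+32)%997=337 h(25,25)=(25*31+25)%997=800 -> [781, 337, 800]
  L2: h(781,337)=(781*31+337)%997=620 h(800,800)=(800*31+800)%997=675 -> [620, 675]
  L3: h(620,675)=(620*31+675)%997=952 -> [952]
  root=952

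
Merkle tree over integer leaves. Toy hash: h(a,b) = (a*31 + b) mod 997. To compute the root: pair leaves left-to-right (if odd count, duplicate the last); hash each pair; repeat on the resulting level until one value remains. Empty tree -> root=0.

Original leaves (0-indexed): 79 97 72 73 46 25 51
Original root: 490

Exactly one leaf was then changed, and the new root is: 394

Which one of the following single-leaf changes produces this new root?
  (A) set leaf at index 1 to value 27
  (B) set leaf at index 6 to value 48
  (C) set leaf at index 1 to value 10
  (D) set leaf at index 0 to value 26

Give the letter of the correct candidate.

Answer: B

Derivation:
Original leaves: [79, 97, 72, 73, 46, 25, 51]
Target new root: 394
Try each candidate change and compute the resulting root:
Candidate A: set leaf[1] = 27 -> leaves = [79, 27, 72, 73, 46, 25, 51]
  L0: [79, 27, 72, 73, 46, 25, 51]
  L1: h(79,27)=(79*31+27)%997=482 h(72,73)=(72*31+73)%997=311 h(46,25)=(46*31+25)%997=454 h(51,51)=(51*31+51)%997=635 -> [482, 311, 454, 635]
  L2: h(482,311)=(482*31+311)%997=298 h(454,635)=(454*31+635)%997=751 -> [298, 751]
  L3: h(298,751)=(298*31+751)%997=19 -> [19]
  root = 19 != target 394
Candidate B: set leaf[6] = 48 -> leaves = [79, 97, 72, 73, 46, 25, 48]
  L0: [79, 97, 72, 73, 46, 25, 48]
  L1: h(79,97)=(79*31+97)%997=552 h(72,73)=(72*31+73)%997=311 h(46,25)=(46*31+25)%997=454 h(48,48)=(48*31+48)%997=539 -> [552, 311, 454, 539]
  L2: h(552,311)=(552*31+311)%997=474 h(454,539)=(454*31+539)%997=655 -> [474, 655]
  L3: h(474,655)=(474*31+655)%997=394 -> [394]
  root = 394 == target 394  ** MATCH **
Candidate C: set leaf[1] = 10 -> leaves = [79, 10, 72, 73, 46, 25, 51]
  L0: [79, 10, 72, 73, 46, 25, 51]
  L1: h(79,10)=(79*31+10)%997=465 h(72,73)=(72*31+73)%997=311 h(46,25)=(46*31+25)%997=454 h(51,51)=(51*31+51)%997=635 -> [465, 311, 454, 635]
  L2: h(465,311)=(465*31+311)%997=768 h(454,635)=(454*31+635)%997=751 -> [768, 751]
  L3: h(768,751)=(768*31+751)%997=631 -> [631]
  root = 631 != target 394
Candidate D: set leaf[0] = 26 -> leaves = [26, 97, 72, 73, 46, 25, 51]
  L0: [26, 97, 72, 73, 46, 25, 51]
  L1: h(26,97)=(26*31+97)%997=903 h(72,73)=(72*31+73)%997=311 h(46,25)=(46*31+25)%997=454 h(51,51)=(51*31+51)%997=635 -> [903, 311, 454, 635]
  L2: h(903,311)=(903*31+311)%997=388 h(454,635)=(454*31+635)%997=751 -> [388, 751]
  L3: h(388,751)=(388*31+751)%997=815 -> [815]
  root = 815 != target 394
Candidate B produces the target root.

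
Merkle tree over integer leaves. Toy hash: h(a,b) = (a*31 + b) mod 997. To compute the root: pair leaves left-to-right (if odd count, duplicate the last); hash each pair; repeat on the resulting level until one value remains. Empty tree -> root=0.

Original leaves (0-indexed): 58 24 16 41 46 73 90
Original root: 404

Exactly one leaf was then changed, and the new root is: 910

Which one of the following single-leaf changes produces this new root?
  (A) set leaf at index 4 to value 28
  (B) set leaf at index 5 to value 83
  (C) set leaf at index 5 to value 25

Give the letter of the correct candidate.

Answer: C

Derivation:
Original leaves: [58, 24, 16, 41, 46, 73, 90]
Target new root: 910
Try each candidate change and compute the resulting root:
Candidate A: set leaf[4] = 28 -> leaves = [58, 24, 16, 41, 28, 73, 90]
  L0: [58, 24, 16, 41, 28, 73, 90]
  L1: h(58,24)=(58*31+24)%997=825 h(16,41)=(16*31+41)%997=537 h(28,73)=(28*31+73)%997=941 h(90,90)=(90*31+90)%997=886 -> [825, 537, 941, 886]
  L2: h(825,537)=(825*31+537)%997=190 h(941,886)=(941*31+886)%997=147 -> [190, 147]
  L3: h(190,147)=(190*31+147)%997=55 -> [55]
  root = 55 != target 910
Candidate B: set leaf[5] = 83 -> leaves = [58, 24, 16, 41, 46, 83, 90]
  L0: [58, 24, 16, 41, 46, 83, 90]
  L1: h(58,24)=(58*31+24)%997=825 h(16,41)=(16*31+41)%997=537 h(46,83)=(46*31+83)%997=512 h(90,90)=(90*31+90)%997=886 -> [825, 537, 512, 886]
  L2: h(825,537)=(825*31+537)%997=190 h(512,886)=(512*31+886)%997=806 -> [190, 806]
  L3: h(190,806)=(190*31+806)%997=714 -> [714]
  root = 714 != target 910
Candidate C: set leaf[5] = 25 -> leaves = [58, 24, 16, 41, 46, 25, 90]
  L0: [58, 24, 16, 41, 46, 25, 90]
  L1: h(58,24)=(58*31+24)%997=825 h(16,41)=(16*31+41)%997=537 h(46,25)=(46*31+25)%997=454 h(90,90)=(90*31+90)%997=886 -> [825, 537, 454, 886]
  L2: h(825,537)=(825*31+537)%997=190 h(454,886)=(454*31+886)%997=5 -> [190, 5]
  L3: h(190,5)=(190*31+5)%997=910 -> [910]
  root = 910 == target 910  ** MATCH **
Candidate C produces the target root.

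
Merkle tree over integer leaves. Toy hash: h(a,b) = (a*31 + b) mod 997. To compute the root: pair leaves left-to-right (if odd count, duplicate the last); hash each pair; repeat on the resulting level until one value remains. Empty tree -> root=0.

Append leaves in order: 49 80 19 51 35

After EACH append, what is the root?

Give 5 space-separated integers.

After append 49 (leaves=[49]):
  L0: [49]
  root=49
After append 80 (leaves=[49, 80]):
  L0: [49, 80]
  L1: h(49,80)=(49*31+80)%997=602 -> [602]
  root=602
After append 19 (leaves=[49, 80, 19]):
  L0: [49, 80, 19]
  L1: h(49,80)=(49*31+80)%997=602 h(19,19)=(19*31+19)%997=608 -> [602, 608]
  L2: h(602,608)=(602*31+608)%997=327 -> [327]
  root=327
After append 51 (leaves=[49, 80, 19, 51]):
  L0: [49, 80, 19, 51]
  L1: h(49,80)=(49*31+80)%997=602 h(19,51)=(19*31+51)%997=640 -> [602, 640]
  L2: h(602,640)=(602*31+640)%997=359 -> [359]
  root=359
After append 35 (leaves=[49, 80, 19, 51, 35]):
  L0: [49, 80, 19, 51, 35]
  L1: h(49,80)=(49*31+80)%997=602 h(19,51)=(19*31+51)%997=640 h(35,35)=(35*31+35)%997=123 -> [602, 640, 123]
  L2: h(602,640)=(602*31+640)%997=359 h(123,123)=(123*31+123)%997=945 -> [359, 945]
  L3: h(359,945)=(359*31+945)%997=110 -> [110]
  root=110

Answer: 49 602 327 359 110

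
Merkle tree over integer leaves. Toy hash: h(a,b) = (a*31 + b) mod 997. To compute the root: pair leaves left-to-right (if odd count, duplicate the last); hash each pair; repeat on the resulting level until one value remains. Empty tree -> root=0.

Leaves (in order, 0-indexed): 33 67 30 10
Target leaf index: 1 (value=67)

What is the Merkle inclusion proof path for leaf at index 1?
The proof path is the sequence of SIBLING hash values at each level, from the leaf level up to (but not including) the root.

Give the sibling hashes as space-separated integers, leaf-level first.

Answer: 33 940

Derivation:
L0 (leaves): [33, 67, 30, 10], target index=1
L1: h(33,67)=(33*31+67)%997=93 [pair 0] h(30,10)=(30*31+10)%997=940 [pair 1] -> [93, 940]
  Sibling for proof at L0: 33
L2: h(93,940)=(93*31+940)%997=832 [pair 0] -> [832]
  Sibling for proof at L1: 940
Root: 832
Proof path (sibling hashes from leaf to root): [33, 940]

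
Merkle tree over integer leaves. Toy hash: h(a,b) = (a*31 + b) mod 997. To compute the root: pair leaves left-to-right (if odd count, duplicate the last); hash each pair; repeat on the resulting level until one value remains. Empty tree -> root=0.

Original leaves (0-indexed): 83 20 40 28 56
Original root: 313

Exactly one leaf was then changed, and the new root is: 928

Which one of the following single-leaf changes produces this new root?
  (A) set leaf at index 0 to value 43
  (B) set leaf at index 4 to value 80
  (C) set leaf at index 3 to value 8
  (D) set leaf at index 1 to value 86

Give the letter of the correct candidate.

Original leaves: [83, 20, 40, 28, 56]
Target new root: 928
Try each candidate change and compute the resulting root:
Candidate A: set leaf[0] = 43 -> leaves = [43, 20, 40, 28, 56]
  L0: [43, 20, 40, 28, 56]
  L1: h(43,20)=(43*31+20)%997=356 h(40,28)=(40*31+28)%997=271 h(56,56)=(56*31+56)%997=795 -> [356, 271, 795]
  L2: h(356,271)=(356*31+271)%997=340 h(795,795)=(795*31+795)%997=515 -> [340, 515]
  L3: h(340,515)=(340*31+515)%997=88 -> [88]
  root = 88 != target 928
Candidate B: set leaf[4] = 80 -> leaves = [83, 20, 40, 28, 80]
  L0: [83, 20, 40, 28, 80]
  L1: h(83,20)=(83*31+20)%997=599 h(40,28)=(40*31+28)%997=271 h(80,80)=(80*31+80)%997=566 -> [599, 271, 566]
  L2: h(599,271)=(599*31+271)%997=894 h(566,566)=(566*31+566)%997=166 -> [894, 166]
  L3: h(894,166)=(894*31+166)%997=961 -> [961]
  root = 961 != target 928
Candidate C: set leaf[3] = 8 -> leaves = [83, 20, 40, 8, 56]
  L0: [83, 20, 40, 8, 56]
  L1: h(83,20)=(83*31+20)%997=599 h(40,8)=(40*31+8)%997=251 h(56,56)=(56*31+56)%997=795 -> [599, 251, 795]
  L2: h(599,251)=(599*31+251)%997=874 h(795,795)=(795*31+795)%997=515 -> [874, 515]
  L3: h(874,515)=(874*31+515)%997=690 -> [690]
  root = 690 != target 928
Candidate D: set leaf[1] = 86 -> leaves = [83, 86, 40, 28, 56]
  L0: [83, 86, 40, 28, 56]
  L1: h(83,86)=(83*31+86)%997=665 h(40,28)=(40*31+28)%997=271 h(56,56)=(56*31+56)%997=795 -> [665, 271, 795]
  L2: h(665,271)=(665*31+271)%997=946 h(795,795)=(795*31+795)%997=515 -> [946, 515]
  L3: h(946,515)=(946*31+515)%997=928 -> [928]
  root = 928 == target 928  ** MATCH **
Candidate D produces the target root.

Answer: D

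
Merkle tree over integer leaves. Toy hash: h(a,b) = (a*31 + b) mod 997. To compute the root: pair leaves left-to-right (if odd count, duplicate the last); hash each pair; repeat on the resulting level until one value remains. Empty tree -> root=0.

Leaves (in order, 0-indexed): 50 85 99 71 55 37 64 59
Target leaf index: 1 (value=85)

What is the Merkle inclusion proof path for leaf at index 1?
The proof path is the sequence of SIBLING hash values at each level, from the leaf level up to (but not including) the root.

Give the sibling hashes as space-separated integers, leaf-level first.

L0 (leaves): [50, 85, 99, 71, 55, 37, 64, 59], target index=1
L1: h(50,85)=(50*31+85)%997=638 [pair 0] h(99,71)=(99*31+71)%997=149 [pair 1] h(55,37)=(55*31+37)%997=745 [pair 2] h(64,59)=(64*31+59)%997=49 [pair 3] -> [638, 149, 745, 49]
  Sibling for proof at L0: 50
L2: h(638,149)=(638*31+149)%997=984 [pair 0] h(745,49)=(745*31+49)%997=213 [pair 1] -> [984, 213]
  Sibling for proof at L1: 149
L3: h(984,213)=(984*31+213)%997=807 [pair 0] -> [807]
  Sibling for proof at L2: 213
Root: 807
Proof path (sibling hashes from leaf to root): [50, 149, 213]

Answer: 50 149 213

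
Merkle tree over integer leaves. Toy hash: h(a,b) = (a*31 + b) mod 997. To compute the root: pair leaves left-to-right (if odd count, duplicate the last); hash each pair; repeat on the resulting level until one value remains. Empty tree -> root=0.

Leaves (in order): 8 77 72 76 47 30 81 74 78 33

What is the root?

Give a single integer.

Answer: 927

Derivation:
L0: [8, 77, 72, 76, 47, 30, 81, 74, 78, 33]
L1: h(8,77)=(8*31+77)%997=325 h(72,76)=(72*31+76)%997=314 h(47,30)=(47*31+30)%997=490 h(81,74)=(81*31+74)%997=591 h(78,33)=(78*31+33)%997=457 -> [325, 314, 490, 591, 457]
L2: h(325,314)=(325*31+314)%997=419 h(490,591)=(490*31+591)%997=826 h(457,457)=(457*31+457)%997=666 -> [419, 826, 666]
L3: h(419,826)=(419*31+826)%997=854 h(666,666)=(666*31+666)%997=375 -> [854, 375]
L4: h(854,375)=(854*31+375)%997=927 -> [927]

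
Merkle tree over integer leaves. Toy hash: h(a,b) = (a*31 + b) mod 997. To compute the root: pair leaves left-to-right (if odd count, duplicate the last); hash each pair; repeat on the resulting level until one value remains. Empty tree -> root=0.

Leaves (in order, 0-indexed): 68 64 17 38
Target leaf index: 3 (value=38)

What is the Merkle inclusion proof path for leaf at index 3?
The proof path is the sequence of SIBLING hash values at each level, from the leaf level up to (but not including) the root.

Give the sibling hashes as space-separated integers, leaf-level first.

Answer: 17 178

Derivation:
L0 (leaves): [68, 64, 17, 38], target index=3
L1: h(68,64)=(68*31+64)%997=178 [pair 0] h(17,38)=(17*31+38)%997=565 [pair 1] -> [178, 565]
  Sibling for proof at L0: 17
L2: h(178,565)=(178*31+565)%997=101 [pair 0] -> [101]
  Sibling for proof at L1: 178
Root: 101
Proof path (sibling hashes from leaf to root): [17, 178]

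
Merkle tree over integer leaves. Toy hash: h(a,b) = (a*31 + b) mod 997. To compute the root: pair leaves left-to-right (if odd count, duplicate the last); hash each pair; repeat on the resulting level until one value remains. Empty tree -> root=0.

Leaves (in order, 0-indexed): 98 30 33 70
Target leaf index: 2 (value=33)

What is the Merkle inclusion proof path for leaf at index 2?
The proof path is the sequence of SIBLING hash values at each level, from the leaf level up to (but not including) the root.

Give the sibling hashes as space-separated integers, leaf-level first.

Answer: 70 77

Derivation:
L0 (leaves): [98, 30, 33, 70], target index=2
L1: h(98,30)=(98*31+30)%997=77 [pair 0] h(33,70)=(33*31+70)%997=96 [pair 1] -> [77, 96]
  Sibling for proof at L0: 70
L2: h(77,96)=(77*31+96)%997=489 [pair 0] -> [489]
  Sibling for proof at L1: 77
Root: 489
Proof path (sibling hashes from leaf to root): [70, 77]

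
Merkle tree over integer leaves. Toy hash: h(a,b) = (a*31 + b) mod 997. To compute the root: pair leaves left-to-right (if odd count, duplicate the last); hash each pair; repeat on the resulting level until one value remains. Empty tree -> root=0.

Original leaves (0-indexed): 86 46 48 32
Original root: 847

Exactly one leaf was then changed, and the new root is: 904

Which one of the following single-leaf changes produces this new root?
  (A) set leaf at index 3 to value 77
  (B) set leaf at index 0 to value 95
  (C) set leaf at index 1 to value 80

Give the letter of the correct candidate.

Original leaves: [86, 46, 48, 32]
Target new root: 904
Try each candidate change and compute the resulting root:
Candidate A: set leaf[3] = 77 -> leaves = [86, 46, 48, 77]
  L0: [86, 46, 48, 77]
  L1: h(86,46)=(86*31+46)%997=718 h(48,77)=(48*31+77)%997=568 -> [718, 568]
  L2: h(718,568)=(718*31+568)%997=892 -> [892]
  root = 892 != target 904
Candidate B: set leaf[0] = 95 -> leaves = [95, 46, 48, 32]
  L0: [95, 46, 48, 32]
  L1: h(95,46)=(95*31+46)%997=0 h(48,32)=(48*31+32)%997=523 -> [0, 523]
  L2: h(0,523)=(0*31+523)%997=523 -> [523]
  root = 523 != target 904
Candidate C: set leaf[1] = 80 -> leaves = [86, 80, 48, 32]
  L0: [86, 80, 48, 32]
  L1: h(86,80)=(86*31+80)%997=752 h(48,32)=(48*31+32)%997=523 -> [752, 523]
  L2: h(752,523)=(752*31+523)%997=904 -> [904]
  root = 904 == target 904  ** MATCH **
Candidate C produces the target root.

Answer: C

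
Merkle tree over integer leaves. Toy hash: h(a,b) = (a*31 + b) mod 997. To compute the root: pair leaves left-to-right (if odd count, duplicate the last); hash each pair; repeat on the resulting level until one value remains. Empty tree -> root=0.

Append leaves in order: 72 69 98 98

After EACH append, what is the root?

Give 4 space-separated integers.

After append 72 (leaves=[72]):
  L0: [72]
  root=72
After append 69 (leaves=[72, 69]):
  L0: [72, 69]
  L1: h(72,69)=(72*31+69)%997=307 -> [307]
  root=307
After append 98 (leaves=[72, 69, 98]):
  L0: [72, 69, 98]
  L1: h(72,69)=(72*31+69)%997=307 h(98,98)=(98*31+98)%997=145 -> [307, 145]
  L2: h(307,145)=(307*31+145)%997=689 -> [689]
  root=689
After append 98 (leaves=[72, 69, 98, 98]):
  L0: [72, 69, 98, 98]
  L1: h(72,69)=(72*31+69)%997=307 h(98,98)=(98*31+98)%997=145 -> [307, 145]
  L2: h(307,145)=(307*31+145)%997=689 -> [689]
  root=689

Answer: 72 307 689 689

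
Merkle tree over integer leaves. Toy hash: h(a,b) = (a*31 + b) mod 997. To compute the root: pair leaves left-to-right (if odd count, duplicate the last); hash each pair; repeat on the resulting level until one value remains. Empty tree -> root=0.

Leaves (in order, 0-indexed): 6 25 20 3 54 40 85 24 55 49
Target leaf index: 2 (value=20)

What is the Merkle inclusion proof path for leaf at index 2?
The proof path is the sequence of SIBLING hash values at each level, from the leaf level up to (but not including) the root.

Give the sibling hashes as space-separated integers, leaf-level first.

L0 (leaves): [6, 25, 20, 3, 54, 40, 85, 24, 55, 49], target index=2
L1: h(6,25)=(6*31+25)%997=211 [pair 0] h(20,3)=(20*31+3)%997=623 [pair 1] h(54,40)=(54*31+40)%997=717 [pair 2] h(85,24)=(85*31+24)%997=665 [pair 3] h(55,49)=(55*31+49)%997=757 [pair 4] -> [211, 623, 717, 665, 757]
  Sibling for proof at L0: 3
L2: h(211,623)=(211*31+623)%997=185 [pair 0] h(717,665)=(717*31+665)%997=958 [pair 1] h(757,757)=(757*31+757)%997=296 [pair 2] -> [185, 958, 296]
  Sibling for proof at L1: 211
L3: h(185,958)=(185*31+958)%997=711 [pair 0] h(296,296)=(296*31+296)%997=499 [pair 1] -> [711, 499]
  Sibling for proof at L2: 958
L4: h(711,499)=(711*31+499)%997=606 [pair 0] -> [606]
  Sibling for proof at L3: 499
Root: 606
Proof path (sibling hashes from leaf to root): [3, 211, 958, 499]

Answer: 3 211 958 499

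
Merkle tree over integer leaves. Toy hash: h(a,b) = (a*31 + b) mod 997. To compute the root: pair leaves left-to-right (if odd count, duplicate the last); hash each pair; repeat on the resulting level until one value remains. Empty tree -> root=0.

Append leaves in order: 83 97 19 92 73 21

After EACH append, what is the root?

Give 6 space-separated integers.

Answer: 83 676 627 700 740 73

Derivation:
After append 83 (leaves=[83]):
  L0: [83]
  root=83
After append 97 (leaves=[83, 97]):
  L0: [83, 97]
  L1: h(83,97)=(83*31+97)%997=676 -> [676]
  root=676
After append 19 (leaves=[83, 97, 19]):
  L0: [83, 97, 19]
  L1: h(83,97)=(83*31+97)%997=676 h(19,19)=(19*31+19)%997=608 -> [676, 608]
  L2: h(676,608)=(676*31+608)%997=627 -> [627]
  root=627
After append 92 (leaves=[83, 97, 19, 92]):
  L0: [83, 97, 19, 92]
  L1: h(83,97)=(83*31+97)%997=676 h(19,92)=(19*31+92)%997=681 -> [676, 681]
  L2: h(676,681)=(676*31+681)%997=700 -> [700]
  root=700
After append 73 (leaves=[83, 97, 19, 92, 73]):
  L0: [83, 97, 19, 92, 73]
  L1: h(83,97)=(83*31+97)%997=676 h(19,92)=(19*31+92)%997=681 h(73,73)=(73*31+73)%997=342 -> [676, 681, 342]
  L2: h(676,681)=(676*31+681)%997=700 h(342,342)=(342*31+342)%997=974 -> [700, 974]
  L3: h(700,974)=(700*31+974)%997=740 -> [740]
  root=740
After append 21 (leaves=[83, 97, 19, 92, 73, 21]):
  L0: [83, 97, 19, 92, 73, 21]
  L1: h(83,97)=(83*31+97)%997=676 h(19,92)=(19*31+92)%997=681 h(73,21)=(73*31+21)%997=290 -> [676, 681, 290]
  L2: h(676,681)=(676*31+681)%997=700 h(290,290)=(290*31+290)%997=307 -> [700, 307]
  L3: h(700,307)=(700*31+307)%997=73 -> [73]
  root=73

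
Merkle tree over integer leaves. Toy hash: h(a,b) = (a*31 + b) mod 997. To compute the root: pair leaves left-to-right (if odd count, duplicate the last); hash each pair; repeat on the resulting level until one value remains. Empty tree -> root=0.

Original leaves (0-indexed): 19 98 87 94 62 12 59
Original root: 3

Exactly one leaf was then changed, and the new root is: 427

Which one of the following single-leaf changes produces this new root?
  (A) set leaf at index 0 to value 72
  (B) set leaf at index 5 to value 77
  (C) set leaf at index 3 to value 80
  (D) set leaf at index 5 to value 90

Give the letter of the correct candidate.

Original leaves: [19, 98, 87, 94, 62, 12, 59]
Target new root: 427
Try each candidate change and compute the resulting root:
Candidate A: set leaf[0] = 72 -> leaves = [72, 98, 87, 94, 62, 12, 59]
  L0: [72, 98, 87, 94, 62, 12, 59]
  L1: h(72,98)=(72*31+98)%997=336 h(87,94)=(87*31+94)%997=797 h(62,12)=(62*31+12)%997=937 h(59,59)=(59*31+59)%997=891 -> [336, 797, 937, 891]
  L2: h(336,797)=(336*31+797)%997=246 h(937,891)=(937*31+891)%997=28 -> [246, 28]
  L3: h(246,28)=(246*31+28)%997=675 -> [675]
  root = 675 != target 427
Candidate B: set leaf[5] = 77 -> leaves = [19, 98, 87, 94, 62, 77, 59]
  L0: [19, 98, 87, 94, 62, 77, 59]
  L1: h(19,98)=(19*31+98)%997=687 h(87,94)=(87*31+94)%997=797 h(62,77)=(62*31+77)%997=5 h(59,59)=(59*31+59)%997=891 -> [687, 797, 5, 891]
  L2: h(687,797)=(687*31+797)%997=160 h(5,891)=(5*31+891)%997=49 -> [160, 49]
  L3: h(160,49)=(160*31+49)%997=24 -> [24]
  root = 24 != target 427
Candidate C: set leaf[3] = 80 -> leaves = [19, 98, 87, 80, 62, 12, 59]
  L0: [19, 98, 87, 80, 62, 12, 59]
  L1: h(19,98)=(19*31+98)%997=687 h(87,80)=(87*31+80)%997=783 h(62,12)=(62*31+12)%997=937 h(59,59)=(59*31+59)%997=891 -> [687, 783, 937, 891]
  L2: h(687,783)=(687*31+783)%997=146 h(937,891)=(937*31+891)%997=28 -> [146, 28]
  L3: h(146,28)=(146*31+28)%997=566 -> [566]
  root = 566 != target 427
Candidate D: set leaf[5] = 90 -> leaves = [19, 98, 87, 94, 62, 90, 59]
  L0: [19, 98, 87, 94, 62, 90, 59]
  L1: h(19,98)=(19*31+98)%997=687 h(87,94)=(87*31+94)%997=797 h(62,90)=(62*31+90)%997=18 h(59,59)=(59*31+59)%997=891 -> [687, 797, 18, 891]
  L2: h(687,797)=(687*31+797)%997=160 h(18,891)=(18*31+891)%997=452 -> [160, 452]
  L3: h(160,452)=(160*31+452)%997=427 -> [427]
  root = 427 == target 427  ** MATCH **
Candidate D produces the target root.

Answer: D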